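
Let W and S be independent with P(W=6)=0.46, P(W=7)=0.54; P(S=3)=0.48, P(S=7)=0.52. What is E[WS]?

33.2232

E[WS] = Σ_w Σ_s ws · P(W=w)P(S=s)
 = 18·0.2208 + 42·0.2392 + 21·0.2592 + 49·0.2808
 = 3.9744 + 10.0464 + 5.4432 + 13.7592
 = 33.2232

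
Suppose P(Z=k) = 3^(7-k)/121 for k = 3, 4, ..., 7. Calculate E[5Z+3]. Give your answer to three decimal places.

E[5Z+3] = Σ (5z+3)·P(Z=z)
 = 18·81/121 + 23·27/121 + 28·9/121 + 33·3/121 + 38·1/121
 = 1458/121 + 621/121 + 252/121 + 9/11 + 38/121
 = 2468/121

20.397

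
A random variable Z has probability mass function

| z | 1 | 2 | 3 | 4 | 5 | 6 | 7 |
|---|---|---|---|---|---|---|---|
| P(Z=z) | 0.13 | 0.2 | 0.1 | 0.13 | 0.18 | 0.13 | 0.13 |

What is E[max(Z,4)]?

E[max(Z,4)] = Σ max(z,4)·P(Z=z)
 = 4·0.13 + 4·0.2 + 4·0.1 + 4·0.13 + 5·0.18 + 6·0.13 + 7·0.13
 = 0.52 + 0.8 + 0.4 + 0.52 + 0.9 + 0.78 + 0.91
 = 4.83

4.83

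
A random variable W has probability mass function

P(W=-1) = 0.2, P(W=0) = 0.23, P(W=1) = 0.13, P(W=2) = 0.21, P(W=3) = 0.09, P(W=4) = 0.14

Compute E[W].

1.18

E[W] = Σ w·P(W=w)
 = (-1)·0.2 + 0·0.23 + 1·0.13 + 2·0.21 + 3·0.09 + 4·0.14
 = (-0.2) + 0 + 0.13 + 0.42 + 0.27 + 0.56
 = 1.18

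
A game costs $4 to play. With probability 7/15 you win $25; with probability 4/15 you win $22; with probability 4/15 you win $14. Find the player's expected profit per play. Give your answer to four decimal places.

17.2667

E[payout] = 25·7/15 + 22·4/15 + 14·4/15
 = 35/3 + 88/15 + 56/15
 = 319/15
Net = 319/15 - 4 = 259/15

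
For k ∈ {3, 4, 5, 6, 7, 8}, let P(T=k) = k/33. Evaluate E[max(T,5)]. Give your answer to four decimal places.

E[max(T,5)] = Σ max(t,5)·P(T=t)
 = 5·1/11 + 5·4/33 + 5·5/33 + 6·2/11 + 7·7/33 + 8·8/33
 = 5/11 + 20/33 + 25/33 + 12/11 + 49/33 + 64/33
 = 19/3

6.3333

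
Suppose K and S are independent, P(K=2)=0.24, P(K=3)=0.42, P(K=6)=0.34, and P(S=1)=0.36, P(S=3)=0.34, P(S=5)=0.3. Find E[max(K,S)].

4.3296

E[max(K,S)] = Σ_k Σ_s max(k,s) · P(K=k)P(S=s)
 = 2·0.0864 + 3·0.0816 + 5·0.072 + 3·0.1512 + 3·0.1428 + 5·0.126 + 6·0.1224 + 6·0.1156 + 6·0.102
 = 0.1728 + 0.2448 + 0.36 + 0.4536 + 0.4284 + 0.63 + 0.7344 + 0.6936 + 0.612
 = 4.3296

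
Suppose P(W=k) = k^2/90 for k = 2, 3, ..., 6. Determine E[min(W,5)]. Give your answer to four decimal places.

4.4889

E[min(W,5)] = Σ min(w,5)·P(W=w)
 = 2·2/45 + 3·1/10 + 4·8/45 + 5·5/18 + 5·2/5
 = 4/45 + 3/10 + 32/45 + 25/18 + 2
 = 202/45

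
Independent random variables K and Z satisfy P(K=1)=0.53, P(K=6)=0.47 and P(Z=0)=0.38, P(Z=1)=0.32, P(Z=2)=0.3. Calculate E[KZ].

E[KZ] = Σ_k Σ_z kz · P(K=k)P(Z=z)
 = 0·0.2014 + 1·0.1696 + 2·0.159 + 0·0.1786 + 6·0.1504 + 12·0.141
 = 0 + 0.1696 + 0.318 + 0 + 0.9024 + 1.692
 = 3.082

3.082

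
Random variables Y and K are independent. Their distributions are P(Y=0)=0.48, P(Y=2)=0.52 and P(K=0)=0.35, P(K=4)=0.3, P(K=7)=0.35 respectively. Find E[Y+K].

E[Y+K] = Σ_y Σ_k (y+k) · P(Y=y)P(K=k)
 = 0·0.168 + 4·0.144 + 7·0.168 + 2·0.182 + 6·0.156 + 9·0.182
 = 0 + 0.576 + 1.176 + 0.364 + 0.936 + 1.638
 = 4.69

4.69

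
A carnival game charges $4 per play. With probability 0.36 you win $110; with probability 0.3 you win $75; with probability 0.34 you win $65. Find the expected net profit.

E[payout] = 110·0.36 + 75·0.3 + 65·0.34
 = 39.6 + 22.5 + 22.1
 = 84.2
Net = 84.2 - 4 = 80.2

80.2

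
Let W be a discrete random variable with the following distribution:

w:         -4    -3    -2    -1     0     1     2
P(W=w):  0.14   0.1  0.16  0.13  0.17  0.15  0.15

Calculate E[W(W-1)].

E[W(W-1)] = Σ w(w-1)·P(W=w)
 = 20·0.14 + 12·0.1 + 6·0.16 + 2·0.13 + 0·0.17 + 0·0.15 + 2·0.15
 = 2.8 + 1.2 + 0.96 + 0.26 + 0 + 0 + 0.3
 = 5.52

5.52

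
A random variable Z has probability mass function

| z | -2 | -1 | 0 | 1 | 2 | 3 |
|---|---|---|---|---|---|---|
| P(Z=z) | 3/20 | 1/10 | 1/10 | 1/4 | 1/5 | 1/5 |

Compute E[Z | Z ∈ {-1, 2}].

1

P(Z ∈ {-1, 2}) = 1/10 + 1/5 = 3/10.
E[Z | Z ∈ {-1, 2}] = [(-1)·1/10 + 2·1/5] / (3/10)
 = 3/10 / (3/10)
 = 1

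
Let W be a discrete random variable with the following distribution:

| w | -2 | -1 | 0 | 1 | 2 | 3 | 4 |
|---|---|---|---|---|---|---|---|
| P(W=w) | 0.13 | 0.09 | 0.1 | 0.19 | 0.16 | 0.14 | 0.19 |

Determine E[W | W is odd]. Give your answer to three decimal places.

1.238

P(W is odd) = 0.09 + 0.19 + 0.14 = 0.42.
E[W | W is odd] = [(-1)·0.09 + 1·0.19 + 3·0.14] / 0.42
 = 0.52 / 0.42
 = 26/21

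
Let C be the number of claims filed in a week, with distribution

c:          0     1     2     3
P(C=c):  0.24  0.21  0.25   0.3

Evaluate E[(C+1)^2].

8.13

E[(C+1)^2] = Σ (c+1)^2·P(C=c)
 = 1·0.24 + 4·0.21 + 9·0.25 + 16·0.3
 = 0.24 + 0.84 + 2.25 + 4.8
 = 8.13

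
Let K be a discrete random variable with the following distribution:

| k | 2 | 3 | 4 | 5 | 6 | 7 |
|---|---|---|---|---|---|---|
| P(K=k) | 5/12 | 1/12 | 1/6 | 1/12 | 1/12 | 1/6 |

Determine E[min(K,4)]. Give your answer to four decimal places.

3.0833

E[min(K,4)] = Σ min(k,4)·P(K=k)
 = 2·5/12 + 3·1/12 + 4·1/6 + 4·1/12 + 4·1/12 + 4·1/6
 = 5/6 + 1/4 + 2/3 + 1/3 + 1/3 + 2/3
 = 37/12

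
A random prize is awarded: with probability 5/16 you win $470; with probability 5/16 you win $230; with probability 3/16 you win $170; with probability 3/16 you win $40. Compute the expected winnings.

258.125

E[payout] = 470·5/16 + 230·5/16 + 170·3/16 + 40·3/16
 = 1175/8 + 575/8 + 255/8 + 15/2
 = 2065/8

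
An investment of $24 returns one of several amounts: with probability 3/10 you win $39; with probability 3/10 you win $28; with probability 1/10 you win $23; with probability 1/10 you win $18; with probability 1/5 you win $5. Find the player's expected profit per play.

1.2

E[payout] = 39·3/10 + 28·3/10 + 23·1/10 + 18·1/10 + 5·1/5
 = 117/10 + 42/5 + 23/10 + 9/5 + 1
 = 126/5
Net = 126/5 - 24 = 6/5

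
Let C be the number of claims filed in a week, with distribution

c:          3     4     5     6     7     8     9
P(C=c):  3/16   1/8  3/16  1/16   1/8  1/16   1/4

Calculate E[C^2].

E[C^2] = Σ c^2·P(C=c)
 = 9·3/16 + 16·1/8 + 25·3/16 + 36·1/16 + 49·1/8 + 64·1/16 + 81·1/4
 = 27/16 + 2 + 75/16 + 9/4 + 49/8 + 4 + 81/4
 = 41

41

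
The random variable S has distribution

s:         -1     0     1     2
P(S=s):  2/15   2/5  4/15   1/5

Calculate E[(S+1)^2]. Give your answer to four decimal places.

E[(S+1)^2] = Σ (s+1)^2·P(S=s)
 = 0·2/15 + 1·2/5 + 4·4/15 + 9·1/5
 = 0 + 2/5 + 16/15 + 9/5
 = 49/15

3.2667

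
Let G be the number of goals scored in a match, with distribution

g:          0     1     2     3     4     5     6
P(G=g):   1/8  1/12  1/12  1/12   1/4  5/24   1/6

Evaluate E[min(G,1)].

E[min(G,1)] = Σ min(g,1)·P(G=g)
 = 0·1/8 + 1·1/12 + 1·1/12 + 1·1/12 + 1·1/4 + 1·5/24 + 1·1/6
 = 0 + 1/12 + 1/12 + 1/12 + 1/4 + 5/24 + 1/6
 = 7/8

0.875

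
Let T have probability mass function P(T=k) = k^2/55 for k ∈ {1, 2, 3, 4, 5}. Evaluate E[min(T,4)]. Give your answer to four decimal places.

E[min(T,4)] = Σ min(t,4)·P(T=t)
 = 1·1/55 + 2·4/55 + 3·9/55 + 4·16/55 + 4·5/11
 = 1/55 + 8/55 + 27/55 + 64/55 + 20/11
 = 40/11

3.6364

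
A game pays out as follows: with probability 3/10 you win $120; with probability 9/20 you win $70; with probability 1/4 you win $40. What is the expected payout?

E[payout] = 120·3/10 + 70·9/20 + 40·1/4
 = 36 + 63/2 + 10
 = 155/2

77.5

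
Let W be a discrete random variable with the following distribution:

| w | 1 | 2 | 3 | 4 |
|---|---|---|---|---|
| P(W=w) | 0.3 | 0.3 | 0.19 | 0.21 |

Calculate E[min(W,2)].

E[min(W,2)] = Σ min(w,2)·P(W=w)
 = 1·0.3 + 2·0.3 + 2·0.19 + 2·0.21
 = 0.3 + 0.6 + 0.38 + 0.42
 = 1.7

1.7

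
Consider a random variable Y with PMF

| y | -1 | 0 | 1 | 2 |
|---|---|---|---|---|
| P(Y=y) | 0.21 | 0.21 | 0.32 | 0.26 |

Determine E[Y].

0.63

E[Y] = Σ y·P(Y=y)
 = (-1)·0.21 + 0·0.21 + 1·0.32 + 2·0.26
 = (-0.21) + 0 + 0.32 + 0.52
 = 0.63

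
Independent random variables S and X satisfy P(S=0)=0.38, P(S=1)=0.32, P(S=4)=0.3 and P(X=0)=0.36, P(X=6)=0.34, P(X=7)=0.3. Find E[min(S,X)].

0.9728

E[min(S,X)] = Σ_s Σ_x min(s,x) · P(S=s)P(X=x)
 = 0·0.1368 + 0·0.1292 + 0·0.114 + 0·0.1152 + 1·0.1088 + 1·0.096 + 0·0.108 + 4·0.102 + 4·0.09
 = 0 + 0 + 0 + 0 + 0.1088 + 0.096 + 0 + 0.408 + 0.36
 = 0.9728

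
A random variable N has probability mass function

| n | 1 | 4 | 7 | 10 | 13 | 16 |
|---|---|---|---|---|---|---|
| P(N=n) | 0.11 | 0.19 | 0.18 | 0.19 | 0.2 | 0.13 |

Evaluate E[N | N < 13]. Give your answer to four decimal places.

6.0149

P(N < 13) = 0.11 + 0.19 + 0.18 + 0.19 = 0.67.
E[N | N < 13] = [1·0.11 + 4·0.19 + 7·0.18 + 10·0.19] / 0.67
 = 4.03 / 0.67
 = 403/67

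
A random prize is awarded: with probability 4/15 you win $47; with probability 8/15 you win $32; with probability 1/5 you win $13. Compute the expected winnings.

E[payout] = 47·4/15 + 32·8/15 + 13·1/5
 = 188/15 + 256/15 + 13/5
 = 161/5

32.2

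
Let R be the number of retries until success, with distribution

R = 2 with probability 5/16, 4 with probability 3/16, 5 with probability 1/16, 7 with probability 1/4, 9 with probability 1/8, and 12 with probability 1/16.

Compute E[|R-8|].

E[|R-8|] = Σ |r-8|·P(R=r)
 = 6·5/16 + 4·3/16 + 3·1/16 + 1·1/4 + 1·1/8 + 4·1/16
 = 15/8 + 3/4 + 3/16 + 1/4 + 1/8 + 1/4
 = 55/16

3.4375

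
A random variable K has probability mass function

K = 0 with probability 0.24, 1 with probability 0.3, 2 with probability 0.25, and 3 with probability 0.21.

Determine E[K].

1.43

E[K] = Σ k·P(K=k)
 = 0·0.24 + 1·0.3 + 2·0.25 + 3·0.21
 = 0 + 0.3 + 0.5 + 0.63
 = 1.43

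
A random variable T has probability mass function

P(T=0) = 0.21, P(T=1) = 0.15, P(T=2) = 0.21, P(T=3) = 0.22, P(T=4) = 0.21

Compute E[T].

2.07

E[T] = Σ t·P(T=t)
 = 0·0.21 + 1·0.15 + 2·0.21 + 3·0.22 + 4·0.21
 = 0 + 0.15 + 0.42 + 0.66 + 0.84
 = 2.07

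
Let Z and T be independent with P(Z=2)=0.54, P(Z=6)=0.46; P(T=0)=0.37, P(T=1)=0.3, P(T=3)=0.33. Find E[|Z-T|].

E[|Z-T|] = Σ_z Σ_t |z-t| · P(Z=z)P(T=t)
 = 2·0.1998 + 1·0.162 + 1·0.1782 + 6·0.1702 + 5·0.138 + 3·0.1518
 = 0.3996 + 0.162 + 0.1782 + 1.0212 + 0.69 + 0.4554
 = 2.9064

2.9064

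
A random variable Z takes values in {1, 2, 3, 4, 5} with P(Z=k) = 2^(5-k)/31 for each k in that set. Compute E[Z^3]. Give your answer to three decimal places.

E[Z^3] = Σ z^3·P(Z=z)
 = 1·16/31 + 8·8/31 + 27·4/31 + 64·2/31 + 125·1/31
 = 16/31 + 64/31 + 108/31 + 128/31 + 125/31
 = 441/31

14.226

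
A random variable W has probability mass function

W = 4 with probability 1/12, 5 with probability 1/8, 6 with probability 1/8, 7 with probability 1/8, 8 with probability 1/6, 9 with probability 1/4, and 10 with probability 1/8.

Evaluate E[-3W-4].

E[-3W-4] = Σ (-3w-4)·P(W=w)
 = (-16)·1/12 + (-19)·1/8 + (-22)·1/8 + (-25)·1/8 + (-28)·1/6 + (-31)·1/4 + (-34)·1/8
 = (-4/3) + (-19/8) + (-11/4) + (-25/8) + (-14/3) + (-31/4) + (-17/4)
 = -105/4

-26.25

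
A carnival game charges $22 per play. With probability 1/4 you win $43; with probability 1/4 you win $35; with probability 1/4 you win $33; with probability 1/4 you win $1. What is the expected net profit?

6

E[payout] = 43·1/4 + 35·1/4 + 33·1/4 + 1·1/4
 = 43/4 + 35/4 + 33/4 + 1/4
 = 28
Net = 28 - 22 = 6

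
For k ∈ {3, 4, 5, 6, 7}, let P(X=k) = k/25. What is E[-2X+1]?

E[-2X+1] = Σ (-2x+1)·P(X=x)
 = (-5)·3/25 + (-7)·4/25 + (-9)·1/5 + (-11)·6/25 + (-13)·7/25
 = (-3/5) + (-28/25) + (-9/5) + (-66/25) + (-91/25)
 = -49/5

-9.8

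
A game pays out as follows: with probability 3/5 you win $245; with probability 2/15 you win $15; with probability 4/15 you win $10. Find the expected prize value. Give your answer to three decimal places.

E[payout] = 245·3/5 + 15·2/15 + 10·4/15
 = 147 + 2 + 8/3
 = 455/3

151.667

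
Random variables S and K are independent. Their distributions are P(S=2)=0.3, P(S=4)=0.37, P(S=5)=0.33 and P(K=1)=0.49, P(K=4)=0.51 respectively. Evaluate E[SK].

9.4369

E[SK] = Σ_s Σ_k sk · P(S=s)P(K=k)
 = 2·0.147 + 8·0.153 + 4·0.1813 + 16·0.1887 + 5·0.1617 + 20·0.1683
 = 0.294 + 1.224 + 0.7252 + 3.0192 + 0.8085 + 3.366
 = 9.4369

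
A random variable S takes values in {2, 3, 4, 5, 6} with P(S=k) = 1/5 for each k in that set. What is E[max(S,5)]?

E[max(S,5)] = Σ max(s,5)·P(S=s)
 = 5·1/5 + 5·1/5 + 5·1/5 + 5·1/5 + 6·1/5
 = 1 + 1 + 1 + 1 + 6/5
 = 26/5

5.2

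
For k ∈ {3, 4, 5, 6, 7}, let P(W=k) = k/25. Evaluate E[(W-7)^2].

4.4

E[(W-7)^2] = Σ (w-7)^2·P(W=w)
 = 16·3/25 + 9·4/25 + 4·1/5 + 1·6/25 + 0·7/25
 = 48/25 + 36/25 + 4/5 + 6/25 + 0
 = 22/5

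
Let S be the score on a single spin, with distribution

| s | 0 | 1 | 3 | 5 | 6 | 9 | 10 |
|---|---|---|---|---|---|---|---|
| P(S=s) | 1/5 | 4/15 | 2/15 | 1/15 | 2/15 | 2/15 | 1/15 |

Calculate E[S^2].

25.4

E[S^2] = Σ s^2·P(S=s)
 = 0·1/5 + 1·4/15 + 9·2/15 + 25·1/15 + 36·2/15 + 81·2/15 + 100·1/15
 = 0 + 4/15 + 6/5 + 5/3 + 24/5 + 54/5 + 20/3
 = 127/5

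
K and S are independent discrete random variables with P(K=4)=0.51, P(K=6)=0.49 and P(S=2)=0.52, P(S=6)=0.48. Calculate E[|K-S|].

2.0392

E[|K-S|] = Σ_k Σ_s |k-s| · P(K=k)P(S=s)
 = 2·0.2652 + 2·0.2448 + 4·0.2548 + 0·0.2352
 = 0.5304 + 0.4896 + 1.0192 + 0
 = 2.0392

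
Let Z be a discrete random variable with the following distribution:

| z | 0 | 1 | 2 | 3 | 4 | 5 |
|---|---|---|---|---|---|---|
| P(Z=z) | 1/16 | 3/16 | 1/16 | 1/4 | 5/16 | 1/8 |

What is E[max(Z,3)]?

E[max(Z,3)] = Σ max(z,3)·P(Z=z)
 = 3·1/16 + 3·3/16 + 3·1/16 + 3·1/4 + 4·5/16 + 5·1/8
 = 3/16 + 9/16 + 3/16 + 3/4 + 5/4 + 5/8
 = 57/16

3.5625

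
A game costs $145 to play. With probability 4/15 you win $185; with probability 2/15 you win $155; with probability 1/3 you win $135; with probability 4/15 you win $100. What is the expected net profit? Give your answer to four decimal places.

-3.3333

E[payout] = 185·4/15 + 155·2/15 + 135·1/3 + 100·4/15
 = 148/3 + 62/3 + 45 + 80/3
 = 425/3
Net = 425/3 - 145 = -10/3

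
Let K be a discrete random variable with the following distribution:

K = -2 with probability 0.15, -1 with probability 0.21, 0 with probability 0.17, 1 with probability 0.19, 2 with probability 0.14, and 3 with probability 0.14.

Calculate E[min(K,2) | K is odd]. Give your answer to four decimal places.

P(K is odd) = 0.21 + 0.19 + 0.14 = 0.54.
E[min(K,2) | K is odd] = [(-1)·0.21 + 1·0.19 + 2·0.14] / 0.54
 = 0.26 / 0.54
 = 13/27

0.4815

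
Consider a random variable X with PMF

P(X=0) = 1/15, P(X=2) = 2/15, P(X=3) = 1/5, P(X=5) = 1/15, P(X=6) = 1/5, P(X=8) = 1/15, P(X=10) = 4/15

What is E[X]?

5.6

E[X] = Σ x·P(X=x)
 = 0·1/15 + 2·2/15 + 3·1/5 + 5·1/15 + 6·1/5 + 8·1/15 + 10·4/15
 = 0 + 4/15 + 3/5 + 1/3 + 6/5 + 8/15 + 8/3
 = 28/5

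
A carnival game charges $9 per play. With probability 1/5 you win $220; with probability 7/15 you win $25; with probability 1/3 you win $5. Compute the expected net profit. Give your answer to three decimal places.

E[payout] = 220·1/5 + 25·7/15 + 5·1/3
 = 44 + 35/3 + 5/3
 = 172/3
Net = 172/3 - 9 = 145/3

48.333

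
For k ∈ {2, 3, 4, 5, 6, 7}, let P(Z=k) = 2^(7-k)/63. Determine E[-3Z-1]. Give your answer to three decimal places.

-9.714

E[-3Z-1] = Σ (-3z-1)·P(Z=z)
 = (-7)·32/63 + (-10)·16/63 + (-13)·8/63 + (-16)·4/63 + (-19)·2/63 + (-22)·1/63
 = (-32/9) + (-160/63) + (-104/63) + (-64/63) + (-38/63) + (-22/63)
 = -68/7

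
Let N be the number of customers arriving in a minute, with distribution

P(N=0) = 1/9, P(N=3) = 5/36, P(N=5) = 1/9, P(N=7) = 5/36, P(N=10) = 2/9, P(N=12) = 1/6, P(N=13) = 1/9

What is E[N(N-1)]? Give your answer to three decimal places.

68.222

E[N(N-1)] = Σ n(n-1)·P(N=n)
 = 0·1/9 + 6·5/36 + 20·1/9 + 42·5/36 + 90·2/9 + 132·1/6 + 156·1/9
 = 0 + 5/6 + 20/9 + 35/6 + 20 + 22 + 52/3
 = 614/9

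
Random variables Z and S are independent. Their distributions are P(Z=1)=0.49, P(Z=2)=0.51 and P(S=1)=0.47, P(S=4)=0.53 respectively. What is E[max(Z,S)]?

2.8297

E[max(Z,S)] = Σ_z Σ_s max(z,s) · P(Z=z)P(S=s)
 = 1·0.2303 + 4·0.2597 + 2·0.2397 + 4·0.2703
 = 0.2303 + 1.0388 + 0.4794 + 1.0812
 = 2.8297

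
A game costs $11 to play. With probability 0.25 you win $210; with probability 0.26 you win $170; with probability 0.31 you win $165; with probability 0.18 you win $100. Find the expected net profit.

E[payout] = 210·0.25 + 170·0.26 + 165·0.31 + 100·0.18
 = 52.5 + 44.2 + 51.15 + 18
 = 165.85
Net = 165.85 - 11 = 154.85

154.85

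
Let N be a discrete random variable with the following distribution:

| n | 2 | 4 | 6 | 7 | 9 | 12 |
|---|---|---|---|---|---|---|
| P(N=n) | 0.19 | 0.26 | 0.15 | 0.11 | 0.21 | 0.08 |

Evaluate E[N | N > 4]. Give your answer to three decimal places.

P(N > 4) = 0.15 + 0.11 + 0.21 + 0.08 = 0.55.
E[N | N > 4] = [6·0.15 + 7·0.11 + 9·0.21 + 12·0.08] / 0.55
 = 4.52 / 0.55
 = 452/55

8.218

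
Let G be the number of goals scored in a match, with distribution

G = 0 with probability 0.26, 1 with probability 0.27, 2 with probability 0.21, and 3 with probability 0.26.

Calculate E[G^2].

E[G^2] = Σ g^2·P(G=g)
 = 0·0.26 + 1·0.27 + 4·0.21 + 9·0.26
 = 0 + 0.27 + 0.84 + 2.34
 = 3.45

3.45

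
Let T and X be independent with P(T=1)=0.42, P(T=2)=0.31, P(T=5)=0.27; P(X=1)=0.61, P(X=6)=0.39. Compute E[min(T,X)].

1.5421

E[min(T,X)] = Σ_t Σ_x min(t,x) · P(T=t)P(X=x)
 = 1·0.2562 + 1·0.1638 + 1·0.1891 + 2·0.1209 + 1·0.1647 + 5·0.1053
 = 0.2562 + 0.1638 + 0.1891 + 0.2418 + 0.1647 + 0.5265
 = 1.5421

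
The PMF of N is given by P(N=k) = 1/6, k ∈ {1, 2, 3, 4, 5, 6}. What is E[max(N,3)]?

4

E[max(N,3)] = Σ max(n,3)·P(N=n)
 = 3·1/6 + 3·1/6 + 3·1/6 + 4·1/6 + 5·1/6 + 6·1/6
 = 1/2 + 1/2 + 1/2 + 2/3 + 5/6 + 1
 = 4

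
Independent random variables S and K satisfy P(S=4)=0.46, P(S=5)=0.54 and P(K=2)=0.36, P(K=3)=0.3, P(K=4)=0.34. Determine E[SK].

E[SK] = Σ_s Σ_k sk · P(S=s)P(K=k)
 = 8·0.1656 + 12·0.138 + 16·0.1564 + 10·0.1944 + 15·0.162 + 20·0.1836
 = 1.3248 + 1.656 + 2.5024 + 1.944 + 2.43 + 3.672
 = 13.5292

13.5292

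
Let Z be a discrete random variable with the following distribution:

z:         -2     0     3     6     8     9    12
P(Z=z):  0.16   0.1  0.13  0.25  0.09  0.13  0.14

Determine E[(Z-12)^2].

67.9

E[(Z-12)^2] = Σ (z-12)^2·P(Z=z)
 = 196·0.16 + 144·0.1 + 81·0.13 + 36·0.25 + 16·0.09 + 9·0.13 + 0·0.14
 = 31.36 + 14.4 + 10.53 + 9 + 1.44 + 1.17 + 0
 = 67.9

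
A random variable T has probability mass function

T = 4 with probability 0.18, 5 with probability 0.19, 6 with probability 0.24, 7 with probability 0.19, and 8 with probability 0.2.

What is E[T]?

6.04

E[T] = Σ t·P(T=t)
 = 4·0.18 + 5·0.19 + 6·0.24 + 7·0.19 + 8·0.2
 = 0.72 + 0.95 + 1.44 + 1.33 + 1.6
 = 6.04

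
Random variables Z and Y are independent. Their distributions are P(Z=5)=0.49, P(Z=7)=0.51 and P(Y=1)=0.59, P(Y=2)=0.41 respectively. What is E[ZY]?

8.4882

E[ZY] = Σ_z Σ_y zy · P(Z=z)P(Y=y)
 = 5·0.2891 + 10·0.2009 + 7·0.3009 + 14·0.2091
 = 1.4455 + 2.009 + 2.1063 + 2.9274
 = 8.4882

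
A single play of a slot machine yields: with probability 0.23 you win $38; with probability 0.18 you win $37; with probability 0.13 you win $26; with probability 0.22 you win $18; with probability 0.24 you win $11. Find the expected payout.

25.38

E[payout] = 38·0.23 + 37·0.18 + 26·0.13 + 18·0.22 + 11·0.24
 = 8.74 + 6.66 + 3.38 + 3.96 + 2.64
 = 25.38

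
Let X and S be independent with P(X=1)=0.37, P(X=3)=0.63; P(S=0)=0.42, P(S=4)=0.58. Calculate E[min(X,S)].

E[min(X,S)] = Σ_x Σ_s min(x,s) · P(X=x)P(S=s)
 = 0·0.1554 + 1·0.2146 + 0·0.2646 + 3·0.3654
 = 0 + 0.2146 + 0 + 1.0962
 = 1.3108

1.3108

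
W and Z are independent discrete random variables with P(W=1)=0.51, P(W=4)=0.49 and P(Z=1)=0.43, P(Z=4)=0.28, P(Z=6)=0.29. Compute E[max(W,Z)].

E[max(W,Z)] = Σ_w Σ_z max(w,z) · P(W=w)P(Z=z)
 = 1·0.2193 + 4·0.1428 + 6·0.1479 + 4·0.2107 + 4·0.1372 + 6·0.1421
 = 0.2193 + 0.5712 + 0.8874 + 0.8428 + 0.5488 + 0.8526
 = 3.9221

3.9221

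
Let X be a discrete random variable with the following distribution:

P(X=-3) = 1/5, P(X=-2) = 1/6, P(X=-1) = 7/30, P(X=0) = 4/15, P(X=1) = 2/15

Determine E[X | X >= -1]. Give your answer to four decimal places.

-0.1579

P(X >= -1) = 7/30 + 4/15 + 2/15 = 19/30.
E[X | X >= -1] = [(-1)·7/30 + 0·4/15 + 1·2/15] / (19/30)
 = -1/10 / (19/30)
 = -3/19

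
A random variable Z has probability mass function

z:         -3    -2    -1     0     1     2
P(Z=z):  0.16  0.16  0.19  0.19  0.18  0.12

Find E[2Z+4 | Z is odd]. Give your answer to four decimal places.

P(Z is odd) = 0.16 + 0.19 + 0.18 = 0.53.
E[2Z+4 | Z is odd] = [(-2)·0.16 + 2·0.19 + 6·0.18] / 0.53
 = 1.14 / 0.53
 = 114/53

2.1509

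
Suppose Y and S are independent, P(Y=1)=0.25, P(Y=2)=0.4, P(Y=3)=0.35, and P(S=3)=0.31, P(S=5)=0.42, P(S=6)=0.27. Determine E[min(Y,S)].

2.1

E[min(Y,S)] = Σ_y Σ_s min(y,s) · P(Y=y)P(S=s)
 = 1·0.0775 + 1·0.105 + 1·0.0675 + 2·0.124 + 2·0.168 + 2·0.108 + 3·0.1085 + 3·0.147 + 3·0.0945
 = 0.0775 + 0.105 + 0.0675 + 0.248 + 0.336 + 0.216 + 0.3255 + 0.441 + 0.2835
 = 2.1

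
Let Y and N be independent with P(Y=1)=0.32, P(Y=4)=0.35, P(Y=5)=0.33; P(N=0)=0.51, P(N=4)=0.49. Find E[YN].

6.6052

E[YN] = Σ_y Σ_n yn · P(Y=y)P(N=n)
 = 0·0.1632 + 4·0.1568 + 0·0.1785 + 16·0.1715 + 0·0.1683 + 20·0.1617
 = 0 + 0.6272 + 0 + 2.744 + 0 + 3.234
 = 6.6052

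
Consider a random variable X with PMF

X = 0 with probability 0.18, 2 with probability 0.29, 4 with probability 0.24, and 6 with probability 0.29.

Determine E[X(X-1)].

12.16

E[X(X-1)] = Σ x(x-1)·P(X=x)
 = 0·0.18 + 2·0.29 + 12·0.24 + 30·0.29
 = 0 + 0.58 + 2.88 + 8.7
 = 12.16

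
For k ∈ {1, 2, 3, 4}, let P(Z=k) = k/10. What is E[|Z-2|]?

1.2

E[|Z-2|] = Σ |z-2|·P(Z=z)
 = 1·1/10 + 0·1/5 + 1·3/10 + 2·2/5
 = 1/10 + 0 + 3/10 + 4/5
 = 6/5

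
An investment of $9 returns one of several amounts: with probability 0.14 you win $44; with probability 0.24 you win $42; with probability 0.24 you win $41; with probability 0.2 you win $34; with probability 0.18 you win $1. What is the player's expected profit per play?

24.06

E[payout] = 44·0.14 + 42·0.24 + 41·0.24 + 34·0.2 + 1·0.18
 = 6.16 + 10.08 + 9.84 + 6.8 + 0.18
 = 33.06
Net = 33.06 - 9 = 24.06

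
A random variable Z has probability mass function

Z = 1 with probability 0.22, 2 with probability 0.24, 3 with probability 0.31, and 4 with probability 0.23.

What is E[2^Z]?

E[2^Z] = Σ 2^z·P(Z=z)
 = 2·0.22 + 4·0.24 + 8·0.31 + 16·0.23
 = 0.44 + 0.96 + 2.48 + 3.68
 = 7.56

7.56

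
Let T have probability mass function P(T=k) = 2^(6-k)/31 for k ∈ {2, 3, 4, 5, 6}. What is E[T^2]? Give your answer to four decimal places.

E[T^2] = Σ t^2·P(T=t)
 = 4·16/31 + 9·8/31 + 16·4/31 + 25·2/31 + 36·1/31
 = 64/31 + 72/31 + 64/31 + 50/31 + 36/31
 = 286/31

9.2258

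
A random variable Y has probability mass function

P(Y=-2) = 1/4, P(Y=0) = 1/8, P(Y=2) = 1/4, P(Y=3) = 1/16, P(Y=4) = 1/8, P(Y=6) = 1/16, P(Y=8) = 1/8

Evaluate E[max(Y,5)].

5.4375

E[max(Y,5)] = Σ max(y,5)·P(Y=y)
 = 5·1/4 + 5·1/8 + 5·1/4 + 5·1/16 + 5·1/8 + 6·1/16 + 8·1/8
 = 5/4 + 5/8 + 5/4 + 5/16 + 5/8 + 3/8 + 1
 = 87/16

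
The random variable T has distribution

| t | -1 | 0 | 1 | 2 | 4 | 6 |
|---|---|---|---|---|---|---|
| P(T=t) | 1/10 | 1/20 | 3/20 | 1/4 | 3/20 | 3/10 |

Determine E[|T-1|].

2.45

E[|T-1|] = Σ |t-1|·P(T=t)
 = 2·1/10 + 1·1/20 + 0·3/20 + 1·1/4 + 3·3/20 + 5·3/10
 = 1/5 + 1/20 + 0 + 1/4 + 9/20 + 3/2
 = 49/20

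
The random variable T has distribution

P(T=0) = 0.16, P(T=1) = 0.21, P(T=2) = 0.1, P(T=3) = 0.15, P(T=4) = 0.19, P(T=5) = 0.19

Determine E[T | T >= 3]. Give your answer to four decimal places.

4.0755

P(T >= 3) = 0.15 + 0.19 + 0.19 = 0.53.
E[T | T >= 3] = [3·0.15 + 4·0.19 + 5·0.19] / 0.53
 = 2.16 / 0.53
 = 216/53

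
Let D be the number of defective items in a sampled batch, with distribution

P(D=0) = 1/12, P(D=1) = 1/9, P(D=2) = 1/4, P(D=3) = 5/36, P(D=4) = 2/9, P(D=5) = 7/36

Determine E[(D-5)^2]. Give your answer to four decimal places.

6.8889

E[(D-5)^2] = Σ (d-5)^2·P(D=d)
 = 25·1/12 + 16·1/9 + 9·1/4 + 4·5/36 + 1·2/9 + 0·7/36
 = 25/12 + 16/9 + 9/4 + 5/9 + 2/9 + 0
 = 62/9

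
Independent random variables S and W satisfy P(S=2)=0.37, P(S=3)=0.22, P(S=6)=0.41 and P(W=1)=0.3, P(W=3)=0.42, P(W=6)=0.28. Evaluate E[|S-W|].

2.1292

E[|S-W|] = Σ_s Σ_w |s-w| · P(S=s)P(W=w)
 = 1·0.111 + 1·0.1554 + 4·0.1036 + 2·0.066 + 0·0.0924 + 3·0.0616 + 5·0.123 + 3·0.1722 + 0·0.1148
 = 0.111 + 0.1554 + 0.4144 + 0.132 + 0 + 0.1848 + 0.615 + 0.5166 + 0
 = 2.1292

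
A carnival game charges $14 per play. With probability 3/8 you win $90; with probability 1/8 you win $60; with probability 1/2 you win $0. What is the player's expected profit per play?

E[payout] = 90·3/8 + 60·1/8 + 0·1/2
 = 135/4 + 15/2 + 0
 = 165/4
Net = 165/4 - 14 = 109/4

27.25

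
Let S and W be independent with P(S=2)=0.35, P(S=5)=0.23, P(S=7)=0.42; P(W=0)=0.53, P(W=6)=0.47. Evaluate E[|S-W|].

E[|S-W|] = Σ_s Σ_w |s-w| · P(S=s)P(W=w)
 = 2·0.1855 + 4·0.1645 + 5·0.1219 + 1·0.1081 + 7·0.2226 + 1·0.1974
 = 0.371 + 0.658 + 0.6095 + 0.1081 + 1.5582 + 0.1974
 = 3.5022

3.5022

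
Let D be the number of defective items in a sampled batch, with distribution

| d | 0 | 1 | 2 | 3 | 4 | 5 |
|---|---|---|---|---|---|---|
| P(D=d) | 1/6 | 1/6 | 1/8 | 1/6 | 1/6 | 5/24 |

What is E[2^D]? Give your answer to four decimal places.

E[2^D] = Σ 2^d·P(D=d)
 = 1·1/6 + 2·1/6 + 4·1/8 + 8·1/6 + 16·1/6 + 32·5/24
 = 1/6 + 1/3 + 1/2 + 4/3 + 8/3 + 20/3
 = 35/3

11.6667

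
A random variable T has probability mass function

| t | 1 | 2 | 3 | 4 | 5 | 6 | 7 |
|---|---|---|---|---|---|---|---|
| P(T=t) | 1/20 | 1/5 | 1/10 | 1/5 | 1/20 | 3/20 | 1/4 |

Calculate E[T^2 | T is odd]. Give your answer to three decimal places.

32.111

P(T is odd) = 1/20 + 1/10 + 1/20 + 1/4 = 9/20.
E[T^2 | T is odd] = [1·1/20 + 9·1/10 + 25·1/20 + 49·1/4] / (9/20)
 = 289/20 / (9/20)
 = 289/9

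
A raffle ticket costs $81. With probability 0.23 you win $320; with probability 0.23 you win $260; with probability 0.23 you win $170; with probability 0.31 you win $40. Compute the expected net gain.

103.9

E[payout] = 320·0.23 + 260·0.23 + 170·0.23 + 40·0.31
 = 73.6 + 59.8 + 39.1 + 12.4
 = 184.9
Net = 184.9 - 81 = 103.9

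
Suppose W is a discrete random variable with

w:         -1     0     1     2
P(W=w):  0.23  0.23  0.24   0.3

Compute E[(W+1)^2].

3.89

E[(W+1)^2] = Σ (w+1)^2·P(W=w)
 = 0·0.23 + 1·0.23 + 4·0.24 + 9·0.3
 = 0 + 0.23 + 0.96 + 2.7
 = 3.89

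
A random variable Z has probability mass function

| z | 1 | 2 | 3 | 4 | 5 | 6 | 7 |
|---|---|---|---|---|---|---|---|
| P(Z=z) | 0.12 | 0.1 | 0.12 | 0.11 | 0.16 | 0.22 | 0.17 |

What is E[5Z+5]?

E[5Z+5] = Σ (5z+5)·P(Z=z)
 = 10·0.12 + 15·0.1 + 20·0.12 + 25·0.11 + 30·0.16 + 35·0.22 + 40·0.17
 = 1.2 + 1.5 + 2.4 + 2.75 + 4.8 + 7.7 + 6.8
 = 27.15

27.15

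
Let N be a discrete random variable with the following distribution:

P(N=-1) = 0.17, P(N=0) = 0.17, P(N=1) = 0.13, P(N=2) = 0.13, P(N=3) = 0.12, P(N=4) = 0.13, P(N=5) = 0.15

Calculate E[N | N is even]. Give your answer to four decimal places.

1.8140

P(N is even) = 0.17 + 0.13 + 0.13 = 0.43.
E[N | N is even] = [0·0.17 + 2·0.13 + 4·0.13] / 0.43
 = 0.78 / 0.43
 = 78/43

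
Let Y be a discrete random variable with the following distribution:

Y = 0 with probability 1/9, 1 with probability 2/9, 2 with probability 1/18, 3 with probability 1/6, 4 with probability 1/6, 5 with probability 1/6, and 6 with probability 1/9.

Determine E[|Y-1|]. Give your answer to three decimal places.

2.222

E[|Y-1|] = Σ |y-1|·P(Y=y)
 = 1·1/9 + 0·2/9 + 1·1/18 + 2·1/6 + 3·1/6 + 4·1/6 + 5·1/9
 = 1/9 + 0 + 1/18 + 1/3 + 1/2 + 2/3 + 5/9
 = 20/9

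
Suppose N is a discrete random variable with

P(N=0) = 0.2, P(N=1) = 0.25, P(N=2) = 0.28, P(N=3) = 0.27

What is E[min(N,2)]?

1.35

E[min(N,2)] = Σ min(n,2)·P(N=n)
 = 0·0.2 + 1·0.25 + 2·0.28 + 2·0.27
 = 0 + 0.25 + 0.56 + 0.54
 = 1.35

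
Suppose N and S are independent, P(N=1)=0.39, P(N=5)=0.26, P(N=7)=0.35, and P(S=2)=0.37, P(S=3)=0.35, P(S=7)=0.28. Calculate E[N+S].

7.89

E[N+S] = Σ_n Σ_s (n+s) · P(N=n)P(S=s)
 = 3·0.1443 + 4·0.1365 + 8·0.1092 + 7·0.0962 + 8·0.091 + 12·0.0728 + 9·0.1295 + 10·0.1225 + 14·0.098
 = 0.4329 + 0.546 + 0.8736 + 0.6734 + 0.728 + 0.8736 + 1.1655 + 1.225 + 1.372
 = 7.89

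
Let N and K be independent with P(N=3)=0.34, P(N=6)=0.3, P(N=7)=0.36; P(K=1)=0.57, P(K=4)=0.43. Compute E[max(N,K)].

E[max(N,K)] = Σ_n Σ_k max(n,k) · P(N=n)P(K=k)
 = 3·0.1938 + 4·0.1462 + 6·0.171 + 6·0.129 + 7·0.2052 + 7·0.1548
 = 0.5814 + 0.5848 + 1.026 + 0.774 + 1.4364 + 1.0836
 = 5.4862

5.4862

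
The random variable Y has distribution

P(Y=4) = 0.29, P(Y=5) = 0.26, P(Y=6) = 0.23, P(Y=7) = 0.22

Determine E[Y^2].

30.2

E[Y^2] = Σ y^2·P(Y=y)
 = 16·0.29 + 25·0.26 + 36·0.23 + 49·0.22
 = 4.64 + 6.5 + 8.28 + 10.78
 = 30.2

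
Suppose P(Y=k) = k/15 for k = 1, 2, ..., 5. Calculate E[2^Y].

17.2

E[2^Y] = Σ 2^y·P(Y=y)
 = 2·1/15 + 4·2/15 + 8·1/5 + 16·4/15 + 32·1/3
 = 2/15 + 8/15 + 8/5 + 64/15 + 32/3
 = 86/5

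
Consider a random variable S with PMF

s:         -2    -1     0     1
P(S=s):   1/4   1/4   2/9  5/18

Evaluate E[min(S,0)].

-0.75

E[min(S,0)] = Σ min(s,0)·P(S=s)
 = (-2)·1/4 + (-1)·1/4 + 0·2/9 + 0·5/18
 = (-1/2) + (-1/4) + 0 + 0
 = -3/4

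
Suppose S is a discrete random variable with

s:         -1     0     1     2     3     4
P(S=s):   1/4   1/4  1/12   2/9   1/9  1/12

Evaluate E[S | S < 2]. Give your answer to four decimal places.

P(S < 2) = 1/4 + 1/4 + 1/12 = 7/12.
E[S | S < 2] = [(-1)·1/4 + 0·1/4 + 1·1/12] / (7/12)
 = -1/6 / (7/12)
 = -2/7

-0.2857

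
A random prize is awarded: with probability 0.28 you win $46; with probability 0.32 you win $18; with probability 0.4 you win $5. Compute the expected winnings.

E[payout] = 46·0.28 + 18·0.32 + 5·0.4
 = 12.88 + 5.76 + 2
 = 20.64

20.64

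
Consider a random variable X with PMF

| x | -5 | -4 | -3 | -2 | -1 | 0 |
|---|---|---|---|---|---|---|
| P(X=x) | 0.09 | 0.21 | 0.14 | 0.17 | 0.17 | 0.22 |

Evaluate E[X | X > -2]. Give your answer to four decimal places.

-0.4359

P(X > -2) = 0.17 + 0.22 = 0.39.
E[X | X > -2] = [(-1)·0.17 + 0·0.22] / 0.39
 = -0.17 / 0.39
 = -17/39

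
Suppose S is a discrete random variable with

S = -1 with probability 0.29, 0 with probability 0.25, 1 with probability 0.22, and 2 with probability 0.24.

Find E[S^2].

E[S^2] = Σ s^2·P(S=s)
 = 1·0.29 + 0·0.25 + 1·0.22 + 4·0.24
 = 0.29 + 0 + 0.22 + 0.96
 = 1.47

1.47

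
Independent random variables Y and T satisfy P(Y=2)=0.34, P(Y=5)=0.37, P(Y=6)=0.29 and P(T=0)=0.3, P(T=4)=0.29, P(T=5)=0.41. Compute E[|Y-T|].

2.2908

E[|Y-T|] = Σ_y Σ_t |y-t| · P(Y=y)P(T=t)
 = 2·0.102 + 2·0.0986 + 3·0.1394 + 5·0.111 + 1·0.1073 + 0·0.1517 + 6·0.087 + 2·0.0841 + 1·0.1189
 = 0.204 + 0.1972 + 0.4182 + 0.555 + 0.1073 + 0 + 0.522 + 0.1682 + 0.1189
 = 2.2908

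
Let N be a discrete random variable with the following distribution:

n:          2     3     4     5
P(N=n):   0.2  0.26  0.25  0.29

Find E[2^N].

E[2^N] = Σ 2^n·P(N=n)
 = 4·0.2 + 8·0.26 + 16·0.25 + 32·0.29
 = 0.8 + 2.08 + 4 + 9.28
 = 16.16

16.16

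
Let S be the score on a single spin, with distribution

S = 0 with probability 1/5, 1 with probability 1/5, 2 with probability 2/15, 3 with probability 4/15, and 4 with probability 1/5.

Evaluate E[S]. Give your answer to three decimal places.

2.067

E[S] = Σ s·P(S=s)
 = 0·1/5 + 1·1/5 + 2·2/15 + 3·4/15 + 4·1/5
 = 0 + 1/5 + 4/15 + 4/5 + 4/5
 = 31/15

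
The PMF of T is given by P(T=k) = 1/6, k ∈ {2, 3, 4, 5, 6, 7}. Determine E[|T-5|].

E[|T-5|] = Σ |t-5|·P(T=t)
 = 3·1/6 + 2·1/6 + 1·1/6 + 0·1/6 + 1·1/6 + 2·1/6
 = 1/2 + 1/3 + 1/6 + 0 + 1/6 + 1/3
 = 3/2

1.5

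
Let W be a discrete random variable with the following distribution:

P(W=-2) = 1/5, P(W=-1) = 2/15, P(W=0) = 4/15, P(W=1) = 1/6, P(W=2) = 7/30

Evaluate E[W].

0.1

E[W] = Σ w·P(W=w)
 = (-2)·1/5 + (-1)·2/15 + 0·4/15 + 1·1/6 + 2·7/30
 = (-2/5) + (-2/15) + 0 + 1/6 + 7/15
 = 1/10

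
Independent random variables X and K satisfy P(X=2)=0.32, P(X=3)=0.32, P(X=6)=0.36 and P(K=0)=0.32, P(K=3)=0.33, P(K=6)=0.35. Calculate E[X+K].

E[X+K] = Σ_x Σ_k (x+k) · P(X=x)P(K=k)
 = 2·0.1024 + 5·0.1056 + 8·0.112 + 3·0.1024 + 6·0.1056 + 9·0.112 + 6·0.1152 + 9·0.1188 + 12·0.126
 = 0.2048 + 0.528 + 0.896 + 0.3072 + 0.6336 + 1.008 + 0.6912 + 1.0692 + 1.512
 = 6.85

6.85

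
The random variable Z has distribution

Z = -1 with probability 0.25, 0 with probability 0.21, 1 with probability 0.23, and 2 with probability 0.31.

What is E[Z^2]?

1.72

E[Z^2] = Σ z^2·P(Z=z)
 = 1·0.25 + 0·0.21 + 1·0.23 + 4·0.31
 = 0.25 + 0 + 0.23 + 1.24
 = 1.72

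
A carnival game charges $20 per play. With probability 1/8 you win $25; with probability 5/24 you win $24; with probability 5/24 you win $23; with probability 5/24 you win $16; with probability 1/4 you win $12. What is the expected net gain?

-0.75

E[payout] = 25·1/8 + 24·5/24 + 23·5/24 + 16·5/24 + 12·1/4
 = 25/8 + 5 + 115/24 + 10/3 + 3
 = 77/4
Net = 77/4 - 20 = -3/4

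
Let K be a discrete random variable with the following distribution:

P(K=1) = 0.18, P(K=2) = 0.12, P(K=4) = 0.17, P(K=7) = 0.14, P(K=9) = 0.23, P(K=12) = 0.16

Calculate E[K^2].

51.91

E[K^2] = Σ k^2·P(K=k)
 = 1·0.18 + 4·0.12 + 16·0.17 + 49·0.14 + 81·0.23 + 144·0.16
 = 0.18 + 0.48 + 2.72 + 6.86 + 18.63 + 23.04
 = 51.91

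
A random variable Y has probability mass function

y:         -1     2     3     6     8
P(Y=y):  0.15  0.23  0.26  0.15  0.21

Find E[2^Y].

E[2^Y] = Σ 2^y·P(Y=y)
 = 0.5·0.15 + 4·0.23 + 8·0.26 + 64·0.15 + 256·0.21
 = 0.075 + 0.92 + 2.08 + 9.6 + 53.76
 = 66.435

66.435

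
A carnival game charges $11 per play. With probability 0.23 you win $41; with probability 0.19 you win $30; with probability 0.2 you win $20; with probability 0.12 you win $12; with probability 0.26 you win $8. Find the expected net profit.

11.65

E[payout] = 41·0.23 + 30·0.19 + 20·0.2 + 12·0.12 + 8·0.26
 = 9.43 + 5.7 + 4 + 1.44 + 2.08
 = 22.65
Net = 22.65 - 11 = 11.65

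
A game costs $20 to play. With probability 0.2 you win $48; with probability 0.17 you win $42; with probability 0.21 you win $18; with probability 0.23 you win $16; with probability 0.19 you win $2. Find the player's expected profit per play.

4.58

E[payout] = 48·0.2 + 42·0.17 + 18·0.21 + 16·0.23 + 2·0.19
 = 9.6 + 7.14 + 3.78 + 3.68 + 0.38
 = 24.58
Net = 24.58 - 20 = 4.58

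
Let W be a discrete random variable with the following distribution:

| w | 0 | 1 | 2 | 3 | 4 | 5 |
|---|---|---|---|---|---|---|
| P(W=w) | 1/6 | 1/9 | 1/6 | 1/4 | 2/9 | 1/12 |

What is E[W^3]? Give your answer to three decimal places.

32.833

E[W^3] = Σ w^3·P(W=w)
 = 0·1/6 + 1·1/9 + 8·1/6 + 27·1/4 + 64·2/9 + 125·1/12
 = 0 + 1/9 + 4/3 + 27/4 + 128/9 + 125/12
 = 197/6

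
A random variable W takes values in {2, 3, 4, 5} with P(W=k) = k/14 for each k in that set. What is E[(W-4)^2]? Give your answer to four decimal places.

E[(W-4)^2] = Σ (w-4)^2·P(W=w)
 = 4·1/7 + 1·3/14 + 0·2/7 + 1·5/14
 = 4/7 + 3/14 + 0 + 5/14
 = 8/7

1.1429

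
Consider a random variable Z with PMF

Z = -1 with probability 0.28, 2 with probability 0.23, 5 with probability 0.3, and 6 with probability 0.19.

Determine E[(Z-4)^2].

8.98

E[(Z-4)^2] = Σ (z-4)^2·P(Z=z)
 = 25·0.28 + 4·0.23 + 1·0.3 + 4·0.19
 = 7 + 0.92 + 0.3 + 0.76
 = 8.98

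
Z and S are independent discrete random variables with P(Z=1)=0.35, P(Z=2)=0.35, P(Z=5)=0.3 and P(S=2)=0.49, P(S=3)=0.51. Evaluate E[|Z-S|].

1.454

E[|Z-S|] = Σ_z Σ_s |z-s| · P(Z=z)P(S=s)
 = 1·0.1715 + 2·0.1785 + 0·0.1715 + 1·0.1785 + 3·0.147 + 2·0.153
 = 0.1715 + 0.357 + 0 + 0.1785 + 0.441 + 0.306
 = 1.454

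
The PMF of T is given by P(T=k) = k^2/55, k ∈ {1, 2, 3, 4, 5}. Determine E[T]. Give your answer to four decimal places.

E[T] = Σ t·P(T=t)
 = 1·1/55 + 2·4/55 + 3·9/55 + 4·16/55 + 5·5/11
 = 1/55 + 8/55 + 27/55 + 64/55 + 25/11
 = 45/11

4.0909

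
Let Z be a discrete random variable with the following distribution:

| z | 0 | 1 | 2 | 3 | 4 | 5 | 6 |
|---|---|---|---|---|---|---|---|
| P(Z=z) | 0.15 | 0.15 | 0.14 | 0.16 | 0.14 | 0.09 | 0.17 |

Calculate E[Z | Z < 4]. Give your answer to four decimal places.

1.5167

P(Z < 4) = 0.15 + 0.15 + 0.14 + 0.16 = 0.6.
E[Z | Z < 4] = [0·0.15 + 1·0.15 + 2·0.14 + 3·0.16] / 0.6
 = 0.91 / 0.6
 = 91/60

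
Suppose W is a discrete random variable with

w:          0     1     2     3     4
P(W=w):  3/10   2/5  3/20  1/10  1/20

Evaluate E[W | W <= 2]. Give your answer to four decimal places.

P(W <= 2) = 3/10 + 2/5 + 3/20 = 17/20.
E[W | W <= 2] = [0·3/10 + 1·2/5 + 2·3/20] / (17/20)
 = 7/10 / (17/20)
 = 14/17

0.8235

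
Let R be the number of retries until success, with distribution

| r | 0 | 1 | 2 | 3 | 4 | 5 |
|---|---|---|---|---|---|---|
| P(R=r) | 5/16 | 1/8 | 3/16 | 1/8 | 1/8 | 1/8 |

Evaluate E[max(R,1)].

2.3125

E[max(R,1)] = Σ max(r,1)·P(R=r)
 = 1·5/16 + 1·1/8 + 2·3/16 + 3·1/8 + 4·1/8 + 5·1/8
 = 5/16 + 1/8 + 3/8 + 3/8 + 1/2 + 5/8
 = 37/16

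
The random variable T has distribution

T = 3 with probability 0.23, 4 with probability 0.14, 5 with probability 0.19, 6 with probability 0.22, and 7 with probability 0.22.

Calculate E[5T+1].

26.3

E[5T+1] = Σ (5t+1)·P(T=t)
 = 16·0.23 + 21·0.14 + 26·0.19 + 31·0.22 + 36·0.22
 = 3.68 + 2.94 + 4.94 + 6.82 + 7.92
 = 26.3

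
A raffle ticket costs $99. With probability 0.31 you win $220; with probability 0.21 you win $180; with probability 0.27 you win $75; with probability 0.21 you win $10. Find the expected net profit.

E[payout] = 220·0.31 + 180·0.21 + 75·0.27 + 10·0.21
 = 68.2 + 37.8 + 20.25 + 2.1
 = 128.35
Net = 128.35 - 99 = 29.35

29.35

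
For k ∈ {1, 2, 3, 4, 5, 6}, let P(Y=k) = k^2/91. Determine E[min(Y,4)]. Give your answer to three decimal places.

E[min(Y,4)] = Σ min(y,4)·P(Y=y)
 = 1·1/91 + 2·4/91 + 3·9/91 + 4·16/91 + 4·25/91 + 4·36/91
 = 1/91 + 8/91 + 27/91 + 64/91 + 100/91 + 144/91
 = 344/91

3.780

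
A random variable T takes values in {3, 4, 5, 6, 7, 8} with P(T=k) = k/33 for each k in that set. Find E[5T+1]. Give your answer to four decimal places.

31.1515

E[5T+1] = Σ (5t+1)·P(T=t)
 = 16·1/11 + 21·4/33 + 26·5/33 + 31·2/11 + 36·7/33 + 41·8/33
 = 16/11 + 28/11 + 130/33 + 62/11 + 84/11 + 328/33
 = 1028/33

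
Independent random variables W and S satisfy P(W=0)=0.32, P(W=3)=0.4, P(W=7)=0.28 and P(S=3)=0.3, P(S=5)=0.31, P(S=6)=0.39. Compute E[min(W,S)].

2.5412

E[min(W,S)] = Σ_w Σ_s min(w,s) · P(W=w)P(S=s)
 = 0·0.096 + 0·0.0992 + 0·0.1248 + 3·0.12 + 3·0.124 + 3·0.156 + 3·0.084 + 5·0.0868 + 6·0.1092
 = 0 + 0 + 0 + 0.36 + 0.372 + 0.468 + 0.252 + 0.434 + 0.6552
 = 2.5412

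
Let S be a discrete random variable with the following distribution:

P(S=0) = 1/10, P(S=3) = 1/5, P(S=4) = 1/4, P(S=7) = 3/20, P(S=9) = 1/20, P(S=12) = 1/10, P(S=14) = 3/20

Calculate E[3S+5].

E[3S+5] = Σ (3s+5)·P(S=s)
 = 5·1/10 + 14·1/5 + 17·1/4 + 26·3/20 + 32·1/20 + 41·1/10 + 47·3/20
 = 1/2 + 14/5 + 17/4 + 39/10 + 8/5 + 41/10 + 141/20
 = 121/5

24.2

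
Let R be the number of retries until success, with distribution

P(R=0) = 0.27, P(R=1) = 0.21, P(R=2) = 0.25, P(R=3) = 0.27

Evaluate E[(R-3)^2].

E[(R-3)^2] = Σ (r-3)^2·P(R=r)
 = 9·0.27 + 4·0.21 + 1·0.25 + 0·0.27
 = 2.43 + 0.84 + 0.25 + 0
 = 3.52

3.52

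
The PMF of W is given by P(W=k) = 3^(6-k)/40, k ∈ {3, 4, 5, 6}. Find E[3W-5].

5.35

E[3W-5] = Σ (3w-5)·P(W=w)
 = 4·27/40 + 7·9/40 + 10·3/40 + 13·1/40
 = 27/10 + 63/40 + 3/4 + 13/40
 = 107/20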